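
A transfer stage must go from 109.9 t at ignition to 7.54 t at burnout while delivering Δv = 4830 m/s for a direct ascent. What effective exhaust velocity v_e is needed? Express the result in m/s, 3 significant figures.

v_e ≈ 1800 m/s

ln(m₀/m_f) = ln(109900/7540) = ln(14.58) = 2.6793.
By the Tsiolkovsky rocket equation, v_e = Δv / ln(m₀/m_f) = 4830 / 2.6793 = 1802.7 m/s.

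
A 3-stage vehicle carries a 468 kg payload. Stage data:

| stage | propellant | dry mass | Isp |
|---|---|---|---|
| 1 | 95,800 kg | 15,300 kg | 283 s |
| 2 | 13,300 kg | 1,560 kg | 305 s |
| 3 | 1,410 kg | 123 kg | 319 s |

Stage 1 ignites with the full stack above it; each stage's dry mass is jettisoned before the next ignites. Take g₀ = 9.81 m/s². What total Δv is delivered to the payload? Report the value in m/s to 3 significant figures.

Ignition mass of stage 1 = 95,800+15,300 + 13,300+1,560 + 1,410+123 + 468 = 127,961 kg.
Stage 1: m₀ = 127,961 kg, m_f = 127,961 − 95,800 = 32,161 kg; Δv = 283×9.81×ln(3.979) = 2776.2×1.3810 ≈ 3834 m/s.
Stage 2: m₀ = 16,861 kg, m_f = 16,861 − 13,300 = 3,561 kg; Δv = 305×9.81×ln(4.735) = 2992.1×1.5550 ≈ 4653 m/s.
Stage 3: m₀ = 2,001 kg, m_f = 2,001 − 1,410 = 591 kg; Δv = 319×9.81×ln(3.386) = 3129.4×1.2196 ≈ 3817 m/s.
Total Δv = 3834 + 4653 + 3817 = 12304 m/s.

Δv ≈ 12300 m/s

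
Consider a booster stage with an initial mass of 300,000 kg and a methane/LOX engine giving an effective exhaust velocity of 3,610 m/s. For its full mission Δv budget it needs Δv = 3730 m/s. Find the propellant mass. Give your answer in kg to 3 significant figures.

Rocket equation: m₀/m_f = exp(Δv / v_e) = exp(3730 / 3610.0) = exp(1.0332) = 2.8102.
m_f = 300,000 / 2.8102 = 106,754 kg, so propellant = m₀ − m_f = 300,000 − 106,754 = 193,246 kg.

propellant mass ≈ 193000 kg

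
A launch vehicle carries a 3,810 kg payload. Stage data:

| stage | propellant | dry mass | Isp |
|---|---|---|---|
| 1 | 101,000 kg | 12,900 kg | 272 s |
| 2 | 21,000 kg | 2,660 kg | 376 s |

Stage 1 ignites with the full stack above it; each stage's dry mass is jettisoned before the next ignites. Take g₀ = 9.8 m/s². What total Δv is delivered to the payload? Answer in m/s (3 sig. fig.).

Δv ≈ 8670 m/s

Ignition mass of stage 1 = 101,000+12,900 + 21,000+2,660 + 3,810 = 141,370 kg.
Stage 1: m₀ = 141,370 kg, m_f = 141,370 − 101,000 = 40,370 kg; Δv = 272×9.8×ln(3.502) = 2665.6×1.2533 ≈ 3341 m/s.
Stage 2: m₀ = 27,470 kg, m_f = 27,470 − 21,000 = 6,470 kg; Δv = 376×9.8×ln(4.246) = 3684.8×1.4459 ≈ 5328 m/s.
Total Δv = 3341 + 5328 = 8669 m/s.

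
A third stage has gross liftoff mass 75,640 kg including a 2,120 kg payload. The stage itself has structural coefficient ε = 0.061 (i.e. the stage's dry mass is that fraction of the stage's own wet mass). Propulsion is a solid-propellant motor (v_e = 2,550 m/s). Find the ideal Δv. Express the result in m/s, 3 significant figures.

Δv ≈ 6220 m/s

Stage wet mass = m₀ − payload = 75,640 − 2,120 = 73,520 kg.
Stage dry mass = ε × stage wet mass = 0.061 × 73,520 = 4,484.72 kg.
Burnout mass m_f = stage dry + payload = 4,484.72 + 2,120 = 6,604.72 kg.
Rocket equation: Δv = v_e · ln(75,640/6,604.72) = 2550.0 × ln(11.45) = 2550.0 × 2.4382 ≈ 6217 m/s.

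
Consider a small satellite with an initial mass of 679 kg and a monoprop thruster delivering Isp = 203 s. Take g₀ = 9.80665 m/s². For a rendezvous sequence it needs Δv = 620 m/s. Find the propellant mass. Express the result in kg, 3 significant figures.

propellant mass ≈ 182 kg

v_e = Isp · g₀ = 203 × 9.80665 = 1990.7 m/s.
m₀/m_f = exp(Δv / v_e) = exp(620 / 1990.7) = exp(0.3114) = 1.3654.
m_f = 679 / 1.3654 = 497.29 kg, so propellant = m₀ − m_f = 679 − 497.29 = 181.71 kg.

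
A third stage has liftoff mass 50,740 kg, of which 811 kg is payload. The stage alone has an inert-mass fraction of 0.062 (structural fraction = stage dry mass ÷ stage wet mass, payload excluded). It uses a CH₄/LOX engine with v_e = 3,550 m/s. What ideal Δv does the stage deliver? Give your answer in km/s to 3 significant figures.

Stage wet mass = m₀ − payload = 50,740 − 811 = 49,929 kg.
Stage dry mass = ε × stage wet mass = 0.062 × 49,929 = 3,095.6 kg.
Burnout mass m_f = stage dry + payload = 3,095.6 + 811 = 3,906.6 kg.
Δv = v_e · ln(50,740/3,906.6) = 3550.0 × ln(12.99) = 3550.0 × 2.5640 ≈ 9102 m/s.

Δv ≈ 9.10 km/s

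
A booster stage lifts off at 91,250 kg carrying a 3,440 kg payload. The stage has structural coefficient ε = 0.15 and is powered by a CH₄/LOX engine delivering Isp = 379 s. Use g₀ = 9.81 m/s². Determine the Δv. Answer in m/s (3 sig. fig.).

Stage wet mass = m₀ − payload = 91,250 − 3,440 = 87,810 kg.
Stage dry mass = ε × stage wet mass = 0.15 × 87,810 = 13,171.5 kg.
Burnout mass m_f = stage dry + payload = 13,171.5 + 3,440 = 16,611.5 kg.
v_e = Isp · g₀ = 379 × 9.81 = 3718.0 m/s.
From the ideal rocket equation, Δv = v_e · ln(91,250/16,611.5) = 3718.0 × ln(5.493) = 3718.0 × 1.7035 ≈ 6334 m/s.

Δv ≈ 6330 m/s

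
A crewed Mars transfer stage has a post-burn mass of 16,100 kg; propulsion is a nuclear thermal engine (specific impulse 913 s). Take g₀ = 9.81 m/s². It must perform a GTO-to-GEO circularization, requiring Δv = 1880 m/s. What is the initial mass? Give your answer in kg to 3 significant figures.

initial mass ≈ 19900 kg

v_e = Isp · g₀ = 913 × 9.81 = 8956.5 m/s.
Rocket equation: m₀/m_f = exp(Δv / v_e) = exp(1880 / 8956.5) = exp(0.2099) = 1.2336.
m₀ = m_f × 1.2336 = 16,100 × 1.2336 = 19,861 kg.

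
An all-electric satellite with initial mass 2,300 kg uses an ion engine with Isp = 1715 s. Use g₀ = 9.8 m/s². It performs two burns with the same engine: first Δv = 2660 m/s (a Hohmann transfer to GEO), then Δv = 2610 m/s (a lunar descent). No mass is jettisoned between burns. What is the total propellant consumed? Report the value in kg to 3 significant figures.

v_e = Isp · g₀ = 1715 × 9.8 = 16807.0 m/s.
After the first burn: m = 2300 × exp(−2660/16807.0) = 2300 × 0.85362 = 1,963.33 kg.
After the second burn: m = 1,963.33 × exp(−2610/16807.0) = 1,963.33 × 0.85616 = 1,680.92 kg.
Total propellant = m₀ − m_final = 2300 − 1,680.92 = 619.08 kg.

total propellant consumed ≈ 619 kg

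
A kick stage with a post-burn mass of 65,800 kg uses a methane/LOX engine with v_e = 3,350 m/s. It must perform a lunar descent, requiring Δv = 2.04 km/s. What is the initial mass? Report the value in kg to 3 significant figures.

m₀/m_f = exp(Δv / v_e) = exp(2040 / 3350.0) = exp(0.6090) = 1.8385.
m₀ = m_f × 1.8385 = 65,800 × 1.8385 = 120,973 kg.

initial mass ≈ 121000 kg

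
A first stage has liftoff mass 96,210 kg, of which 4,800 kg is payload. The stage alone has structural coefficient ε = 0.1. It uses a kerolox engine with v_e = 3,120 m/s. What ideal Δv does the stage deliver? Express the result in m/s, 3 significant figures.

Stage wet mass = m₀ − payload = 96,210 − 4,800 = 91,410 kg.
Stage dry mass = ε × stage wet mass = 0.1 × 91,410 = 9,141 kg.
Burnout mass m_f = stage dry + payload = 9,141 + 4,800 = 13,941 kg.
Δv = v_e · ln(96,210/13,941) = 3120.0 × ln(6.901) = 3120.0 × 1.9317 ≈ 6027 m/s.

Δv ≈ 6030 m/s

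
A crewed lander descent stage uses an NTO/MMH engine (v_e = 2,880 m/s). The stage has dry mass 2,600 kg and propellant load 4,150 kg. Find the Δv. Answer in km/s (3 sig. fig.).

m₀ = m_dry + m_prop = 2,600 + 4,150 = 6,750 kg.
By the Tsiolkovsky rocket equation, Δv = v_e · ln(m₀/m_f) = 2880.0 × ln(2.596) = 2880.0 × 0.9540 ≈ 2747.6 m/s.

Δv ≈ 2.75 km/s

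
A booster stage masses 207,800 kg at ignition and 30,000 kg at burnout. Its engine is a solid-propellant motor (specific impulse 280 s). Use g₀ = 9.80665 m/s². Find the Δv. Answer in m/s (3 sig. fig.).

v_e = Isp · g₀ = 280 × 9.80665 = 2745.9 m/s.
Δv = v_e · ln(m₀/m_f) = 2745.9 × ln(6.927) = 2745.9 × 1.9354 ≈ 5314.3 m/s.

Δv ≈ 5310 m/s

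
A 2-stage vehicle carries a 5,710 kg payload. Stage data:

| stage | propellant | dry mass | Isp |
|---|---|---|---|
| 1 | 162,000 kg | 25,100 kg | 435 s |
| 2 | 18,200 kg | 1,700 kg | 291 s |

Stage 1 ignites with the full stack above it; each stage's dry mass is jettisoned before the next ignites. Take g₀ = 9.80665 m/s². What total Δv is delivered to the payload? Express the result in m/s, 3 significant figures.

Ignition mass of stage 1 = 162,000+25,100 + 18,200+1,700 + 5,710 = 212,710 kg.
Stage 1: m₀ = 212,710 kg, m_f = 212,710 − 162,000 = 50,710 kg; Δv = 435×9.80665×ln(4.195) = 4265.9×1.4338 ≈ 6116 m/s.
Stage 2: m₀ = 25,610 kg, m_f = 25,610 − 18,200 = 7,410 kg; Δv = 291×9.80665×ln(3.456) = 2853.7×1.2402 ≈ 3539 m/s.
Total Δv = 6116 + 3539 = 9655 m/s.

Δv ≈ 9660 m/s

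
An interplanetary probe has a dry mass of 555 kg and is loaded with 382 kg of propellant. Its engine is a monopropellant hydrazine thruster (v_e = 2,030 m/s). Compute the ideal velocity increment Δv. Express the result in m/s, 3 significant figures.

Δv ≈ 1060 m/s

m₀ = m_dry + m_prop = 555 + 382 = 937 kg.
Δv = v_e · ln(m₀/m_f) = 2030.0 × ln(1.688) = 2030.0 × 0.5237 ≈ 1063.1 m/s.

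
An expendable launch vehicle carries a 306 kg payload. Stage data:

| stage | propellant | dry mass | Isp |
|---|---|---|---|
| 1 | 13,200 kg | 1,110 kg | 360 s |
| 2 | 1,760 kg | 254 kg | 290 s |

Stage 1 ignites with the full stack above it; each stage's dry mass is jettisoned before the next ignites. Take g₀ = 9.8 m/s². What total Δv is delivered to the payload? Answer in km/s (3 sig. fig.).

Ignition mass of stage 1 = 13,200+1,110 + 1,760+254 + 306 = 16,630 kg.
Stage 1: m₀ = 16,630 kg, m_f = 16,630 − 13,200 = 3,430 kg; Δv = 360×9.8×ln(4.848) = 3528.0×1.5786 ≈ 5569 m/s.
Stage 2: m₀ = 2,320 kg, m_f = 2,320 − 1,760 = 560 kg; Δv = 290×9.8×ln(4.143) = 2842.0×1.4214 ≈ 4040 m/s.
Total Δv = 5569 + 4040 = 9609 m/s.

Δv ≈ 9.61 km/s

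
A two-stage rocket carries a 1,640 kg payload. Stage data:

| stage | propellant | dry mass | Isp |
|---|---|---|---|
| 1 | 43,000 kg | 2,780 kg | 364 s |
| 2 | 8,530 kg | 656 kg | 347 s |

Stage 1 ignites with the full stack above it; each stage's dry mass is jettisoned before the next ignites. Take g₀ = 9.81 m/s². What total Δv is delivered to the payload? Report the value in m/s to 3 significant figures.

Δv ≈ 10400 m/s

Ignition mass of stage 1 = 43,000+2,780 + 8,530+656 + 1,640 = 56,606 kg.
Stage 1: m₀ = 56,606 kg, m_f = 56,606 − 43,000 = 13,606 kg; Δv = 364×9.81×ln(4.16) = 3570.8×1.4256 ≈ 5091 m/s.
Stage 2: m₀ = 10,826 kg, m_f = 10,826 − 8,530 = 2,296 kg; Δv = 347×9.81×ln(4.715) = 3404.1×1.5508 ≈ 5279 m/s.
Total Δv = 5091 + 5279 = 10370 m/s.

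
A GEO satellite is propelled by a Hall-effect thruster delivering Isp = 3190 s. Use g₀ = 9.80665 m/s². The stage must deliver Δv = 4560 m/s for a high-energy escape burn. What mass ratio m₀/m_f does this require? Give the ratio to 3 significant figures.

v_e = Isp · g₀ = 3190 × 9.80665 = 31283.2 m/s.
Rocket equation: m₀/m_f = exp(Δv / v_e) = exp(4560 / 31283.2) = exp(0.1458) = 1.1569.

mass ratio ≈ 1.16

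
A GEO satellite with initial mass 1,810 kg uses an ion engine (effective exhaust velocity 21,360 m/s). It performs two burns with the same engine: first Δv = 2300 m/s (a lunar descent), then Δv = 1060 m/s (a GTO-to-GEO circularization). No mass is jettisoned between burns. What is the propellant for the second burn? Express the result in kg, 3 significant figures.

After the first burn: m = 1810 × exp(−2300/21360.0) = 1810 × 0.89792 = 1,625.24 kg.
After the second burn: m = 1,625.24 × exp(−1060/21360.0) = 1,625.24 × 0.95159 = 1,546.56 kg.
Second-burn propellant = 1,625.24 − 1,546.56 = 78.68 kg.

propellant for the second burn ≈ 78.7 kg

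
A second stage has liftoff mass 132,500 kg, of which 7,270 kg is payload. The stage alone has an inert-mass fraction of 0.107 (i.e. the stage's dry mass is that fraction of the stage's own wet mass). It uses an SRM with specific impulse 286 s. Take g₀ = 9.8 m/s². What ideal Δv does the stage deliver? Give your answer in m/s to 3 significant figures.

Δv ≈ 5210 m/s

Stage wet mass = m₀ − payload = 132,500 − 7,270 = 125,230 kg.
Stage dry mass = ε × stage wet mass = 0.107 × 125,230 = 13,399.6 kg.
Burnout mass m_f = stage dry + payload = 13,399.6 + 7,270 = 20,669.6 kg.
v_e = Isp · g₀ = 286 × 9.8 = 2802.8 m/s.
From the ideal rocket equation, Δv = v_e · ln(132,500/20,669.6) = 2802.8 × ln(6.41) = 2802.8 × 1.8579 ≈ 5207 m/s.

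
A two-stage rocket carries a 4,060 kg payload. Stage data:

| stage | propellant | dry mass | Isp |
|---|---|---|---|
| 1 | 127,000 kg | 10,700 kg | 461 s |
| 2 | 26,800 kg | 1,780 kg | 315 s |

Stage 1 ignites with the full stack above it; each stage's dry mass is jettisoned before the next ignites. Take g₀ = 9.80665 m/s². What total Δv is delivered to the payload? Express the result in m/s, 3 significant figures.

Δv ≈ 11500 m/s

Ignition mass of stage 1 = 127,000+10,700 + 26,800+1,780 + 4,060 = 170,340 kg.
Stage 1: m₀ = 170,340 kg, m_f = 170,340 − 127,000 = 43,340 kg; Δv = 461×9.80665×ln(3.93) = 4520.9×1.3687 ≈ 6188 m/s.
Stage 2: m₀ = 32,640 kg, m_f = 32,640 − 26,800 = 5,840 kg; Δv = 315×9.80665×ln(5.589) = 3089.1×1.7208 ≈ 5316 m/s.
Total Δv = 6188 + 5316 = 11504 m/s.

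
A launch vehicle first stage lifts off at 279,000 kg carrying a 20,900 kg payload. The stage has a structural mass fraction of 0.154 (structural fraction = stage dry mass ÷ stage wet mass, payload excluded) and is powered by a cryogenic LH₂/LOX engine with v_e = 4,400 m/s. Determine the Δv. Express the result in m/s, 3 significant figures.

Stage wet mass = m₀ − payload = 279,000 − 20,900 = 258,100 kg.
Stage dry mass = ε × stage wet mass = 0.154 × 258,100 = 39,747.4 kg.
Burnout mass m_f = stage dry + payload = 39,747.4 + 20,900 = 60,647.4 kg.
Using Δv = v_e ln(m₀/m_f): Δv = v_e · ln(279,000/60,647.4) = 4400.0 × ln(4.6) = 4400.0 × 1.5261 ≈ 6715 m/s.

Δv ≈ 6710 m/s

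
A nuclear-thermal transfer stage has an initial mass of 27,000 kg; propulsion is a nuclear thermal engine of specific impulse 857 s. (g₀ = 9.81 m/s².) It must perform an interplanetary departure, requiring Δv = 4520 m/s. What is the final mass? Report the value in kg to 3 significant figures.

v_e = Isp · g₀ = 857 × 9.81 = 8407.2 m/s.
By the Tsiolkovsky rocket equation, m₀/m_f = exp(Δv / v_e) = exp(4520 / 8407.2) = exp(0.5376) = 1.7120.
m_f = m₀ / 1.7120 = 27,000 / 1.7120 = 15,771 kg.

final mass ≈ 15800 kg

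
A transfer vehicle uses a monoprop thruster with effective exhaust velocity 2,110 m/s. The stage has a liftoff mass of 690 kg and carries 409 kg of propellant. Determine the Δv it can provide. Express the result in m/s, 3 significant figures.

m_f = m₀ − m_prop = 690 − 409 = 281 kg.
Rocket equation: Δv = v_e · ln(m₀/m_f) = 2110.0 × ln(2.456) = 2110.0 × 0.8983 ≈ 1895.5 m/s.

Δv ≈ 1900 m/s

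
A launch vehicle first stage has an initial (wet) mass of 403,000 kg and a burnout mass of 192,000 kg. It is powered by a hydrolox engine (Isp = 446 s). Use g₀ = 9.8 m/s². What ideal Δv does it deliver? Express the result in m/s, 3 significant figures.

Δv ≈ 3240 m/s

v_e = Isp · g₀ = 446 × 9.8 = 4370.8 m/s.
Δv = v_e · ln(m₀/m_f) = 4370.8 × ln(2.099) = 4370.8 × 0.7414 ≈ 3240.7 m/s.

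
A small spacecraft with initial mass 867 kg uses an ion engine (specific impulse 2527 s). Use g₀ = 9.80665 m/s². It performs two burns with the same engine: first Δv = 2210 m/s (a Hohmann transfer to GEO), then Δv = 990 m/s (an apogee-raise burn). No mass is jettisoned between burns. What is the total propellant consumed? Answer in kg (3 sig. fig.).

v_e = Isp · g₀ = 2527 × 9.80665 = 24781.4 m/s.
After the first burn: m = 867 × exp(−2210/24781.4) = 867 × 0.91468 = 793.028 kg.
After the second burn: m = 793.028 × exp(−990/24781.4) = 793.028 × 0.96084 = 761.973 kg.
Total propellant = m₀ − m_final = 867 − 761.973 = 105.027 kg.

total propellant consumed ≈ 105 kg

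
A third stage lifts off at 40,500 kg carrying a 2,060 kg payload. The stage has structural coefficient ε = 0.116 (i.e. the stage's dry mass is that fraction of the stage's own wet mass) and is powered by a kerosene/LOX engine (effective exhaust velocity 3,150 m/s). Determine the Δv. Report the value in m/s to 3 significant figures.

Stage wet mass = m₀ − payload = 40,500 − 2,060 = 38,440 kg.
Stage dry mass = ε × stage wet mass = 0.116 × 38,440 = 4,459.04 kg.
Burnout mass m_f = stage dry + payload = 4,459.04 + 2,060 = 6,519.04 kg.
Δv = v_e · ln(40,500/6,519.04) = 3150.0 × ln(6.213) = 3150.0 × 1.8266 ≈ 5754 m/s.

Δv ≈ 5750 m/s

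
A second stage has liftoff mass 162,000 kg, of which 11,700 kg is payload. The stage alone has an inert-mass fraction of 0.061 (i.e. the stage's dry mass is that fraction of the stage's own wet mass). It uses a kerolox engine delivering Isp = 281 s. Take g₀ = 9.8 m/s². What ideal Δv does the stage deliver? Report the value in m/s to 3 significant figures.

Stage wet mass = m₀ − payload = 162,000 − 11,700 = 150,300 kg.
Stage dry mass = ε × stage wet mass = 0.061 × 150,300 = 9,168.3 kg.
Burnout mass m_f = stage dry + payload = 9,168.3 + 11,700 = 20,868.3 kg.
v_e = Isp · g₀ = 281 × 9.8 = 2753.8 m/s.
Δv = v_e · ln(162,000/20,868.3) = 2753.8 × ln(7.763) = 2753.8 × 2.0494 ≈ 5644 m/s.

Δv ≈ 5640 m/s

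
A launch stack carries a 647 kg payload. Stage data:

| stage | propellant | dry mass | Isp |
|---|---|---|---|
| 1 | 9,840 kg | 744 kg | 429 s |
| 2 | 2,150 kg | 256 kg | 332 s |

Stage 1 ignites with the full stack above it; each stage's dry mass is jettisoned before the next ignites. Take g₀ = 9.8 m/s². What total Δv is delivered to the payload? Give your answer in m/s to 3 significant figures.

Ignition mass of stage 1 = 9,840+744 + 2,150+256 + 647 = 13,637 kg.
Stage 1: m₀ = 13,637 kg, m_f = 13,637 − 9,840 = 3,797 kg; Δv = 429×9.8×ln(3.592) = 4204.2×1.2786 ≈ 5375 m/s.
Stage 2: m₀ = 3,053 kg, m_f = 3,053 − 2,150 = 903 kg; Δv = 332×9.8×ln(3.381) = 3253.6×1.2182 ≈ 3963 m/s.
Total Δv = 5375 + 3963 = 9338 m/s.

Δv ≈ 9340 m/s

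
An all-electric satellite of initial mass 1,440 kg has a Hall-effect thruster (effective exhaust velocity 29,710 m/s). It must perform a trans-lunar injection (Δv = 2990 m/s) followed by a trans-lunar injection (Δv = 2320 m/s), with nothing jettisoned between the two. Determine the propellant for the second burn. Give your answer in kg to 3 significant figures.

propellant for the second burn ≈ 97.8 kg

After the first burn: m = 1440 × exp(−2990/29710.0) = 1440 × 0.90426 = 1,302.13 kg.
After the second burn: m = 1,302.13 × exp(−2320/29710.0) = 1,302.13 × 0.92488 = 1,204.31 kg.
Second-burn propellant = 1,302.13 − 1,204.31 = 97.82 kg.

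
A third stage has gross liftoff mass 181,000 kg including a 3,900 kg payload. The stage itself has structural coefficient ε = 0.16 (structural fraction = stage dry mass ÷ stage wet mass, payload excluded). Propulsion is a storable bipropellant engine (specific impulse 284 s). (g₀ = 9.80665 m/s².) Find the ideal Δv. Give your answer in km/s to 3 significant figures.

Stage wet mass = m₀ − payload = 181,000 − 3,900 = 177,100 kg.
Stage dry mass = ε × stage wet mass = 0.16 × 177,100 = 28,336 kg.
Burnout mass m_f = stage dry + payload = 28,336 + 3,900 = 32,236 kg.
v_e = Isp · g₀ = 284 × 9.80665 = 2785.1 m/s.
Using Δv = v_e ln(m₀/m_f): Δv = v_e · ln(181,000/32,236) = 2785.1 × ln(5.615) = 2785.1 × 1.7254 ≈ 4805 m/s.

Δv ≈ 4.81 km/s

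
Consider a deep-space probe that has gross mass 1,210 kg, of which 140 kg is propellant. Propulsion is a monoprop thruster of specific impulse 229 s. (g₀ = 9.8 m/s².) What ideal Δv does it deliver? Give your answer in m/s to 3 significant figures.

v_e = Isp · g₀ = 229 × 9.8 = 2244.2 m/s.
m_f = m₀ − m_prop = 1,210 − 140 = 1,070 kg.
Using Δv = v_e ln(m₀/m_f): Δv = v_e · ln(m₀/m_f) = 2244.2 × ln(1.131) = 2244.2 × 0.1230 ≈ 276.0 m/s.

Δv ≈ 276 m/s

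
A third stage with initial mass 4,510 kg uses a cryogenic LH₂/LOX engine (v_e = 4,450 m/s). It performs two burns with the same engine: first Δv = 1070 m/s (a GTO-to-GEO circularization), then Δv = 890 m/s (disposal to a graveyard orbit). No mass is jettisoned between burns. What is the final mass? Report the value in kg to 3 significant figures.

After the first burn: m = 4510 × exp(−1070/4450.0) = 4510 × 0.78627 = 3,546.08 kg.
After the second burn: m = 3,546.08 × exp(−890/4450.0) = 3,546.08 × 0.81873 = 2,903.28 kg.

final mass ≈ 2900 kg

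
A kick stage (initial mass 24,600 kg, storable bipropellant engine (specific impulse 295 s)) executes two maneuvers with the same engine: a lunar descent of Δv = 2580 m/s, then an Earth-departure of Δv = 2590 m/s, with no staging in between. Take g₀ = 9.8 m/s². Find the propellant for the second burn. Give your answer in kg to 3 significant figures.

propellant for the second burn ≈ 5960 kg

v_e = Isp · g₀ = 295 × 9.8 = 2891.0 m/s.
After the first burn: m = 24600 × exp(−2580/2891.0) = 24600 × 0.40966 = 10,077.6 kg.
After the second burn: m = 10,077.6 × exp(−2590/2891.0) = 10,077.6 × 0.40825 = 4,114.18 kg.
Second-burn propellant = 10,077.6 − 4,114.18 = 5,963.42 kg.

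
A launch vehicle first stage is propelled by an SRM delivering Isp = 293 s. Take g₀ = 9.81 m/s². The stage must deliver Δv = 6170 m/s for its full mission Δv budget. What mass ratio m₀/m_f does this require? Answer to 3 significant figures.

mass ratio ≈ 8.56

v_e = Isp · g₀ = 293 × 9.81 = 2874.3 m/s.
m₀/m_f = exp(Δv / v_e) = exp(6170 / 2874.3) = exp(2.1466) = 8.5556.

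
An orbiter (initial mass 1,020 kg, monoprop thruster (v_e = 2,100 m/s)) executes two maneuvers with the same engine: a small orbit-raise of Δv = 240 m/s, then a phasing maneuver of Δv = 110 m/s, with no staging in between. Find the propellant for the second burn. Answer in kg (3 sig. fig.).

After the first burn: m = 1020 × exp(−240/2100.0) = 1020 × 0.89200 = 909.84 kg.
After the second burn: m = 909.84 × exp(−110/2100.0) = 909.84 × 0.94897 = 863.411 kg.
Second-burn propellant = 909.84 − 863.411 = 46.429 kg.

propellant for the second burn ≈ 46.4 kg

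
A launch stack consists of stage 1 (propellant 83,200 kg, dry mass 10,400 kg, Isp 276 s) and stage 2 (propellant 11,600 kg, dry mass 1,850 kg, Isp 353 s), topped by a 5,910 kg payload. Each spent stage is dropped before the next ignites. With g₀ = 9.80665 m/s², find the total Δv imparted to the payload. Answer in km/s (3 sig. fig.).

Δv ≈ 6.78 km/s

Ignition mass of stage 1 = 83,200+10,400 + 11,600+1,850 + 5,910 = 112,960 kg.
Stage 1: m₀ = 112,960 kg, m_f = 112,960 − 83,200 = 29,760 kg; Δv = 276×9.80665×ln(3.796) = 2706.6×1.3339 ≈ 3610 m/s.
Stage 2: m₀ = 19,360 kg, m_f = 19,360 − 11,600 = 7,760 kg; Δv = 353×9.80665×ln(2.495) = 3461.7×0.9142 ≈ 3165 m/s.
Total Δv = 3610 + 3165 = 6775 m/s.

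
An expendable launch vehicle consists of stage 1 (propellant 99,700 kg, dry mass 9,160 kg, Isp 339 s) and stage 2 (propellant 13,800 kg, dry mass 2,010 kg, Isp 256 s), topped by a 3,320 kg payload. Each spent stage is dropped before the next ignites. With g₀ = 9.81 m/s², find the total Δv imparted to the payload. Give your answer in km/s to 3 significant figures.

Δv ≈ 8.23 km/s

Ignition mass of stage 1 = 99,700+9,160 + 13,800+2,010 + 3,320 = 127,990 kg.
Stage 1: m₀ = 127,990 kg, m_f = 127,990 − 99,700 = 28,290 kg; Δv = 339×9.81×ln(4.524) = 3325.6×1.5094 ≈ 5020 m/s.
Stage 2: m₀ = 19,130 kg, m_f = 19,130 − 13,800 = 5,330 kg; Δv = 256×9.81×ln(3.589) = 2511.4×1.2779 ≈ 3209 m/s.
Total Δv = 5020 + 3209 = 8229 m/s.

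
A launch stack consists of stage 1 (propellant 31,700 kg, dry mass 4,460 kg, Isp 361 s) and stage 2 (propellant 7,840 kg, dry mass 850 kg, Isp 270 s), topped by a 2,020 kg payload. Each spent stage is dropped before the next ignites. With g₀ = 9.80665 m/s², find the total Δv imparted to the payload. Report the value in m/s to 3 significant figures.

Ignition mass of stage 1 = 31,700+4,460 + 7,840+850 + 2,020 = 46,870 kg.
Stage 1: m₀ = 46,870 kg, m_f = 46,870 − 31,700 = 15,170 kg; Δv = 361×9.80665×ln(3.09) = 3540.2×1.1281 ≈ 3994 m/s.
Stage 2: m₀ = 10,710 kg, m_f = 10,710 − 7,840 = 2,870 kg; Δv = 270×9.80665×ln(3.732) = 2647.8×1.3169 ≈ 3487 m/s.
Total Δv = 3994 + 3487 = 7481 m/s.

Δv ≈ 7480 m/s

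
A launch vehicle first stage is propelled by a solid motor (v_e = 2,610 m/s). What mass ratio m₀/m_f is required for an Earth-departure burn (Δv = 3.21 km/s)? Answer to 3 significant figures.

mass ratio ≈ 3.42

m₀/m_f = exp(Δv / v_e) = exp(3210 / 2610.0) = exp(1.2299) = 3.4208.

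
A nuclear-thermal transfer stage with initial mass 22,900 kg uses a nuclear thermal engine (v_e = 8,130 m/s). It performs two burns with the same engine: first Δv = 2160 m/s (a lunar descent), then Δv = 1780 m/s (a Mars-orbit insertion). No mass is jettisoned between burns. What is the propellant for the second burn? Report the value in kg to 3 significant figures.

propellant for the second burn ≈ 3450 kg

After the first burn: m = 22900 × exp(−2160/8130.0) = 22900 × 0.76668 = 17,557 kg.
After the second burn: m = 17,557 × exp(−1780/8130.0) = 17,557 × 0.80337 = 14,104.8 kg.
Second-burn propellant = 17,557 − 14,104.8 = 3,452.2 kg.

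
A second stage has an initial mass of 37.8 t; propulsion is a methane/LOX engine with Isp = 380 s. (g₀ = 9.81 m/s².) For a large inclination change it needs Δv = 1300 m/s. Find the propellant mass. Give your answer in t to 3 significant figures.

propellant mass ≈ 11.1 t

v_e = Isp · g₀ = 380 × 9.81 = 3727.8 m/s.
Using Δv = v_e ln(m₀/m_f): m₀/m_f = exp(Δv / v_e) = exp(1300 / 3727.8) = exp(0.3487) = 1.4173.
m_f = 37.8 / 1.4173 = 26.6704 t, so propellant = m₀ − m_f = 37.8 − 26.6704 = 11.1296 t.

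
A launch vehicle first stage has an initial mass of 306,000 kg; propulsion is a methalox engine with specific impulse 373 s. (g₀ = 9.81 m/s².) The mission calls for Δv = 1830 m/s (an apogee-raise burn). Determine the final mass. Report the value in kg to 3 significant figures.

final mass ≈ 186000 kg

v_e = Isp · g₀ = 373 × 9.81 = 3659.1 m/s.
Rocket equation: m₀/m_f = exp(Δv / v_e) = exp(1830 / 3659.1) = exp(0.5001) = 1.6489.
m_f = m₀ / 1.6489 = 306,000 / 1.6489 = 185,578 kg.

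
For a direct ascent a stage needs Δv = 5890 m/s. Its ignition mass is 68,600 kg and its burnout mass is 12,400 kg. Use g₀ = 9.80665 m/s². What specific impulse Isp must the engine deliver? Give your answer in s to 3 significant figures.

ln(m₀/m_f) = ln(68600/12400) = ln(5.532) = 1.7106.
By the Tsiolkovsky rocket equation, v_e = Δv / ln(m₀/m_f) = 5890 / 1.7106 = 3443.2 m/s.
Isp = v_e / g₀ = 3443.2 / 9.80665 = 351.1 s.

Isp ≈ 351 s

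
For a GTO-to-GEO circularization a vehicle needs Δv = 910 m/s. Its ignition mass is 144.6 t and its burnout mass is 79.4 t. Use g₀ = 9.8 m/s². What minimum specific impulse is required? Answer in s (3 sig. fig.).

Isp ≈ 155 s

ln(m₀/m_f) = ln(144600/79400) = ln(1.821) = 0.5995.
v_e = Δv / ln(m₀/m_f) = 910 / 0.5995 = 1518.0 m/s.
Isp = v_e / g₀ = 1518.0 / 9.8 = 154.9 s.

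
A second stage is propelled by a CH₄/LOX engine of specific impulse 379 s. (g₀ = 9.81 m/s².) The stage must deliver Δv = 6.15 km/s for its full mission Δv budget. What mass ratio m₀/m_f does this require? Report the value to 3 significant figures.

v_e = Isp · g₀ = 379 × 9.81 = 3718.0 m/s.
From the ideal rocket equation, m₀/m_f = exp(Δv / v_e) = exp(6150 / 3718.0) = exp(1.6541) = 5.2285.

mass ratio ≈ 5.23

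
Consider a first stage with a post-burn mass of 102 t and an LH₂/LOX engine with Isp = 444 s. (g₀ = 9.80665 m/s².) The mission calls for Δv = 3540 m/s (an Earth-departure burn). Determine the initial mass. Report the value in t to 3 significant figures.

v_e = Isp · g₀ = 444 × 9.80665 = 4354.2 m/s.
From the ideal rocket equation, m₀/m_f = exp(Δv / v_e) = exp(3540 / 4354.2) = exp(0.8130) = 2.2547.
m₀ = m_f × 2.2547 = 102 × 2.2547 = 229.979 t.

initial mass ≈ 230 t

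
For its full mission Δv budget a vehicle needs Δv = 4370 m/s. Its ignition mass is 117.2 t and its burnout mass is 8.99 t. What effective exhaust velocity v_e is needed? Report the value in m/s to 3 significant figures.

v_e ≈ 1700 m/s

ln(m₀/m_f) = ln(117200/8990) = ln(13.04) = 2.5678.
v_e = Δv / ln(m₀/m_f) = 4370 / 2.5678 = 1701.9 m/s.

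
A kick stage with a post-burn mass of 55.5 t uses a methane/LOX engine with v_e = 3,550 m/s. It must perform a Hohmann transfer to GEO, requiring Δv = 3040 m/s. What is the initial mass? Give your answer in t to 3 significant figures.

initial mass ≈ 131 t

By the Tsiolkovsky rocket equation, m₀/m_f = exp(Δv / v_e) = exp(3040 / 3550.0) = exp(0.8563) = 2.3545.
m₀ = m_f × 2.3545 = 55.5 × 2.3545 = 130.675 t.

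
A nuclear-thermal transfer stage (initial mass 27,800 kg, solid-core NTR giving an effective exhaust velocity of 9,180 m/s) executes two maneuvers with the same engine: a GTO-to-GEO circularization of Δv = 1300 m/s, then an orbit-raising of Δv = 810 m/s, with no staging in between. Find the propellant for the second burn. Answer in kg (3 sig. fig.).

After the first burn: m = 27800 × exp(−1300/9180.0) = 27800 × 0.86796 = 24,129.3 kg.
After the second burn: m = 24,129.3 × exp(−810/9180.0) = 24,129.3 × 0.91555 = 22,091.6 kg.
Second-burn propellant = 24,129.3 − 22,091.6 = 2,037.7 kg.

propellant for the second burn ≈ 2040 kg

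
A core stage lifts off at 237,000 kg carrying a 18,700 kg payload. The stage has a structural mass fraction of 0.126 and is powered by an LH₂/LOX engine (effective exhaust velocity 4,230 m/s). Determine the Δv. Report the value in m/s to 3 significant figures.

Δv ≈ 6920 m/s

Stage wet mass = m₀ − payload = 237,000 − 18,700 = 218,300 kg.
Stage dry mass = ε × stage wet mass = 0.126 × 218,300 = 27,505.8 kg.
Burnout mass m_f = stage dry + payload = 27,505.8 + 18,700 = 46,205.8 kg.
By the Tsiolkovsky rocket equation, Δv = v_e · ln(237,000/46,205.8) = 4230.0 × ln(5.129) = 4230.0 × 1.6350 ≈ 6916 m/s.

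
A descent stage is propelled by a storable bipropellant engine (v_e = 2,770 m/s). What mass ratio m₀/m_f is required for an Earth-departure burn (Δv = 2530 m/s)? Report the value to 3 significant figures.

mass ratio ≈ 2.49

m₀/m_f = exp(Δv / v_e) = exp(2530 / 2770.0) = exp(0.9134) = 2.4927.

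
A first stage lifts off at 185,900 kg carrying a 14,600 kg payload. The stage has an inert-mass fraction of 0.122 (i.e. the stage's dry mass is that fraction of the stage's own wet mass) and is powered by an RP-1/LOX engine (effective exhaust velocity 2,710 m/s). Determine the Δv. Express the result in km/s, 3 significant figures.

Δv ≈ 4.49 km/s

Stage wet mass = m₀ − payload = 185,900 − 14,600 = 171,300 kg.
Stage dry mass = ε × stage wet mass = 0.122 × 171,300 = 20,898.6 kg.
Burnout mass m_f = stage dry + payload = 20,898.6 + 14,600 = 35,498.6 kg.
Δv = v_e · ln(185,900/35,498.6) = 2710.0 × ln(5.237) = 2710.0 × 1.6557 ≈ 4487 m/s.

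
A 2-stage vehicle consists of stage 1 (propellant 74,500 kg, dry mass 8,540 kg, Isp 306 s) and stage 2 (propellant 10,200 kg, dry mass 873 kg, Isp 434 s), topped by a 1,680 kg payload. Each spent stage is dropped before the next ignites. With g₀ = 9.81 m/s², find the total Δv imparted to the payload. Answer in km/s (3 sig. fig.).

Ignition mass of stage 1 = 74,500+8,540 + 10,200+873 + 1,680 = 95,793 kg.
Stage 1: m₀ = 95,793 kg, m_f = 95,793 − 74,500 = 21,293 kg; Δv = 306×9.81×ln(4.499) = 3001.9×1.5038 ≈ 4514 m/s.
Stage 2: m₀ = 12,753 kg, m_f = 12,753 − 10,200 = 2,553 kg; Δv = 434×9.81×ln(4.995) = 4257.5×1.6085 ≈ 6848 m/s.
Total Δv = 4514 + 6848 = 11362 m/s.

Δv ≈ 11.4 km/s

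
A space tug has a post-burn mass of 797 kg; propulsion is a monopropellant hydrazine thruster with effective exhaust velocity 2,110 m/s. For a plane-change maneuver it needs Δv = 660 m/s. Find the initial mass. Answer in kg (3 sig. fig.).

m₀/m_f = exp(Δv / v_e) = exp(660 / 2110.0) = exp(0.3128) = 1.3672.
m₀ = m_f × 1.3672 = 797 × 1.3672 = 1,089.66 kg.

initial mass ≈ 1090 kg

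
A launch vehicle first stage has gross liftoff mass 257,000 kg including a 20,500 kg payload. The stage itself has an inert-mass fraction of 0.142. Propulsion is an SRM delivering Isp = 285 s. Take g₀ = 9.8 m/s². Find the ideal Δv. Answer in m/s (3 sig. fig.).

Δv ≈ 4350 m/s

Stage wet mass = m₀ − payload = 257,000 − 20,500 = 236,500 kg.
Stage dry mass = ε × stage wet mass = 0.142 × 236,500 = 33,583 kg.
Burnout mass m_f = stage dry + payload = 33,583 + 20,500 = 54,083 kg.
v_e = Isp · g₀ = 285 × 9.8 = 2793.0 m/s.
Δv = v_e · ln(257,000/54,083) = 2793.0 × ln(4.752) = 2793.0 × 1.5586 ≈ 4353 m/s.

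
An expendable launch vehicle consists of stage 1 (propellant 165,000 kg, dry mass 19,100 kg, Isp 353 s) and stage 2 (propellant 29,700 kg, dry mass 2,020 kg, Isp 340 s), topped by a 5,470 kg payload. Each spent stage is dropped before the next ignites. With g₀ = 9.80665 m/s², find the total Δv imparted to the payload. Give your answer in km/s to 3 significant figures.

Ignition mass of stage 1 = 165,000+19,100 + 29,700+2,020 + 5,470 = 221,290 kg.
Stage 1: m₀ = 221,290 kg, m_f = 221,290 − 165,000 = 56,290 kg; Δv = 353×9.80665×ln(3.931) = 3461.7×1.3690 ≈ 4739 m/s.
Stage 2: m₀ = 37,190 kg, m_f = 37,190 − 29,700 = 7,490 kg; Δv = 340×9.80665×ln(4.965) = 3334.3×1.6025 ≈ 5343 m/s.
Total Δv = 4739 + 5343 = 10082 m/s.

Δv ≈ 10.1 km/s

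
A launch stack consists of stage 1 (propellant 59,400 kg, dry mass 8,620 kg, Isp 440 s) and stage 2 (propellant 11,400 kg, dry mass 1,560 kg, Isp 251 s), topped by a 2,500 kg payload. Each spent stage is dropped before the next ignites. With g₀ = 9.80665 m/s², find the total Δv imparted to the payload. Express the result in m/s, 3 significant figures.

Δv ≈ 8660 m/s

Ignition mass of stage 1 = 59,400+8,620 + 11,400+1,560 + 2,500 = 83,480 kg.
Stage 1: m₀ = 83,480 kg, m_f = 83,480 − 59,400 = 24,080 kg; Δv = 440×9.80665×ln(3.467) = 4314.9×1.2432 ≈ 5364 m/s.
Stage 2: m₀ = 15,460 kg, m_f = 15,460 − 11,400 = 4,060 kg; Δv = 251×9.80665×ln(3.808) = 2461.5×1.3371 ≈ 3291 m/s.
Total Δv = 5364 + 3291 = 8655 m/s.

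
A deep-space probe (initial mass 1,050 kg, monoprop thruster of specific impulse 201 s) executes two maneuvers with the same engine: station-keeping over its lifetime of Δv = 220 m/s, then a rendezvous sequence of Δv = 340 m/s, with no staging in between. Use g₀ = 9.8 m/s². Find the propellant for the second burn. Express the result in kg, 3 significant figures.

propellant for the second burn ≈ 149 kg

v_e = Isp · g₀ = 201 × 9.8 = 1969.8 m/s.
After the first burn: m = 1050 × exp(−220/1969.8) = 1050 × 0.89432 = 939.036 kg.
After the second burn: m = 939.036 × exp(−340/1969.8) = 939.036 × 0.84147 = 790.171 kg.
Second-burn propellant = 939.036 − 790.171 = 148.865 kg.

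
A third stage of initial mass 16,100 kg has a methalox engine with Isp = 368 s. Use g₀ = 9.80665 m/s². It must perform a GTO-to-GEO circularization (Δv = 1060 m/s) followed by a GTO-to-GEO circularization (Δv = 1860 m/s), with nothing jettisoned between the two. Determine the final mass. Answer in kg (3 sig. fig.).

final mass ≈ 7170 kg

v_e = Isp · g₀ = 368 × 9.80665 = 3608.8 m/s.
After the first burn: m = 16100 × exp(−1060/3608.8) = 16100 × 0.74548 = 12,002.2 kg.
After the second burn: m = 12,002.2 × exp(−1860/3608.8) = 12,002.2 × 0.59726 = 7,168.43 kg.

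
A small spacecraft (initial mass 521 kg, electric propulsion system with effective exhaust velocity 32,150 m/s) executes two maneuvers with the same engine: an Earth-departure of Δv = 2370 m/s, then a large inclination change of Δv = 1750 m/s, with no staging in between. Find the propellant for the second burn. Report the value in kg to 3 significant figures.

After the first burn: m = 521 × exp(−2370/32150.0) = 521 × 0.92893 = 483.973 kg.
After the second burn: m = 483.973 × exp(−1750/32150.0) = 483.973 × 0.94702 = 458.332 kg.
Second-burn propellant = 483.973 − 458.332 = 25.641 kg.

propellant for the second burn ≈ 25.6 kg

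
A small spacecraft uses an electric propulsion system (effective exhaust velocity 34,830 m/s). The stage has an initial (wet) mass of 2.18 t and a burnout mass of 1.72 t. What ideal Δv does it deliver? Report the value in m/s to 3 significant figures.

Δv = v_e · ln(m₀/m_f) = 34830.0 × ln(1.267) = 34830.0 × 0.2370 ≈ 8254.7 m/s.

Δv ≈ 8250 m/s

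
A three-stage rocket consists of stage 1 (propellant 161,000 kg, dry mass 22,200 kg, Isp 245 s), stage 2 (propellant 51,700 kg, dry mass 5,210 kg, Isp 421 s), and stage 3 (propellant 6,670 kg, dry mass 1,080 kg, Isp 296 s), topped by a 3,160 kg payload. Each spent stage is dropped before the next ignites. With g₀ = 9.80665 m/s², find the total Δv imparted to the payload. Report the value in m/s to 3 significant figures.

Δv ≈ 11100 m/s

Ignition mass of stage 1 = 161,000+22,200 + 51,700+5,210 + 6,670+1,080 + 3,160 = 251,020 kg.
Stage 1: m₀ = 251,020 kg, m_f = 251,020 − 161,000 = 90,020 kg; Δv = 245×9.80665×ln(2.788) = 2402.6×1.0255 ≈ 2464 m/s.
Stage 2: m₀ = 67,820 kg, m_f = 67,820 − 51,700 = 16,120 kg; Δv = 421×9.80665×ln(4.207) = 4128.6×1.4368 ≈ 5932 m/s.
Stage 3: m₀ = 10,910 kg, m_f = 10,910 − 6,670 = 4,240 kg; Δv = 296×9.80665×ln(2.573) = 2902.8×0.9451 ≈ 2743 m/s.
Total Δv = 2464 + 5932 + 2743 = 11139 m/s.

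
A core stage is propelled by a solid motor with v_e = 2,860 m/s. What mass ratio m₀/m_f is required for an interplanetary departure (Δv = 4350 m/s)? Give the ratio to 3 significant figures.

By the Tsiolkovsky rocket equation, m₀/m_f = exp(Δv / v_e) = exp(4350 / 2860.0) = exp(1.5210) = 4.5767.

mass ratio ≈ 4.58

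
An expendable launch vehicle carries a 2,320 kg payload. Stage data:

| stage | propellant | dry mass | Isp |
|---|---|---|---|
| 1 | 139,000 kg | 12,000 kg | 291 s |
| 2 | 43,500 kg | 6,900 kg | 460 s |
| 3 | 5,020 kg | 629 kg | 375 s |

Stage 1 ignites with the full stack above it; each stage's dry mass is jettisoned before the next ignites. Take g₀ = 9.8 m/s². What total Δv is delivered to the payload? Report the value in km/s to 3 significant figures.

Δv ≈ 12.9 km/s

Ignition mass of stage 1 = 139,000+12,000 + 43,500+6,900 + 5,020+629 + 2,320 = 209,369 kg.
Stage 1: m₀ = 209,369 kg, m_f = 209,369 − 139,000 = 70,369 kg; Δv = 291×9.8×ln(2.975) = 2851.8×1.0903 ≈ 3109 m/s.
Stage 2: m₀ = 58,369 kg, m_f = 58,369 − 43,500 = 14,869 kg; Δv = 460×9.8×ln(3.926) = 4508.0×1.3675 ≈ 6165 m/s.
Stage 3: m₀ = 7,969 kg, m_f = 7,969 − 5,020 = 2,949 kg; Δv = 375×9.8×ln(2.702) = 3675.0×0.9941 ≈ 3653 m/s.
Total Δv = 3109 + 6165 + 3653 = 12927 m/s.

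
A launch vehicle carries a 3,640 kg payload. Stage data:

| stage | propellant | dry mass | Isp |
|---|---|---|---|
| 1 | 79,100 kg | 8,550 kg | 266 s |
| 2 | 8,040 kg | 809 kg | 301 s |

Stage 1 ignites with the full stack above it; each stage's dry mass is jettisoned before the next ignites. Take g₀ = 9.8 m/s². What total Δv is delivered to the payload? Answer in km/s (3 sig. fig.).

Ignition mass of stage 1 = 79,100+8,550 + 8,040+809 + 3,640 = 100,139 kg.
Stage 1: m₀ = 100,139 kg, m_f = 100,139 − 79,100 = 21,039 kg; Δv = 266×9.8×ln(4.76) = 2606.8×1.5602 ≈ 4067 m/s.
Stage 2: m₀ = 12,489 kg, m_f = 12,489 − 8,040 = 4,449 kg; Δv = 301×9.8×ln(2.807) = 2949.8×1.0322 ≈ 3045 m/s.
Total Δv = 4067 + 3045 = 7112 m/s.

Δv ≈ 7.11 km/s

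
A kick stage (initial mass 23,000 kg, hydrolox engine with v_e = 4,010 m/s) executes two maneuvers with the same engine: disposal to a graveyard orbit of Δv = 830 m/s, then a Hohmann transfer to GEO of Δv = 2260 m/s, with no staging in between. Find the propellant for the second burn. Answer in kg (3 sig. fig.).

After the first burn: m = 23000 × exp(−830/4010.0) = 23000 × 0.81303 = 18,699.7 kg.
After the second burn: m = 18,699.7 × exp(−2260/4010.0) = 18,699.7 × 0.56916 = 10,643.1 kg.
Second-burn propellant = 18,699.7 − 10,643.1 = 8,056.6 kg.

propellant for the second burn ≈ 8060 kg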